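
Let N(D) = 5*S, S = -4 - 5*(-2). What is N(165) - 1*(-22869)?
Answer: 22899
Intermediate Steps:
S = 6 (S = -4 - 1*(-10) = -4 + 10 = 6)
N(D) = 30 (N(D) = 5*6 = 30)
N(165) - 1*(-22869) = 30 - 1*(-22869) = 30 + 22869 = 22899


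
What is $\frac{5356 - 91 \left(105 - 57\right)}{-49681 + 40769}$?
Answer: $- \frac{247}{2228} \approx -0.11086$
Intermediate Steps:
$\frac{5356 - 91 \left(105 - 57\right)}{-49681 + 40769} = \frac{5356 - 4368}{-8912} = \left(5356 - 4368\right) \left(- \frac{1}{8912}\right) = 988 \left(- \frac{1}{8912}\right) = - \frac{247}{2228}$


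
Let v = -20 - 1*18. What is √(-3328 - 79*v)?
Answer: I*√326 ≈ 18.055*I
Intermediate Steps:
v = -38 (v = -20 - 18 = -38)
√(-3328 - 79*v) = √(-3328 - 79*(-38)) = √(-3328 + 3002) = √(-326) = I*√326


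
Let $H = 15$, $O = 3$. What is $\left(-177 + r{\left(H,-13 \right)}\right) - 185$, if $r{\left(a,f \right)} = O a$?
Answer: $-317$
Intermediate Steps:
$r{\left(a,f \right)} = 3 a$
$\left(-177 + r{\left(H,-13 \right)}\right) - 185 = \left(-177 + 3 \cdot 15\right) - 185 = \left(-177 + 45\right) - 185 = -132 - 185 = -317$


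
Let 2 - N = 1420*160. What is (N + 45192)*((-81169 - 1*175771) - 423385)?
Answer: 123823231950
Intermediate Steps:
N = -227198 (N = 2 - 1420*160 = 2 - 1*227200 = 2 - 227200 = -227198)
(N + 45192)*((-81169 - 1*175771) - 423385) = (-227198 + 45192)*((-81169 - 1*175771) - 423385) = -182006*((-81169 - 175771) - 423385) = -182006*(-256940 - 423385) = -182006*(-680325) = 123823231950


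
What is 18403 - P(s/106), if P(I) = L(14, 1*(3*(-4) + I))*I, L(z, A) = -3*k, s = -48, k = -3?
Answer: 975575/53 ≈ 18407.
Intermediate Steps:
L(z, A) = 9 (L(z, A) = -3*(-3) = 9)
P(I) = 9*I
18403 - P(s/106) = 18403 - 9*(-48/106) = 18403 - 9*(-48*1/106) = 18403 - 9*(-24)/53 = 18403 - 1*(-216/53) = 18403 + 216/53 = 975575/53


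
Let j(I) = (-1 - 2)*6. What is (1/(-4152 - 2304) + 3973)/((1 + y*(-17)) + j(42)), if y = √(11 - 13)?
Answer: -25649687/329256 + 25649687*I*√2/329256 ≈ -77.902 + 110.17*I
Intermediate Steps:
y = I*√2 (y = √(-2) = I*√2 ≈ 1.4142*I)
j(I) = -18 (j(I) = -3*6 = -18)
(1/(-4152 - 2304) + 3973)/((1 + y*(-17)) + j(42)) = (1/(-4152 - 2304) + 3973)/((1 + (I*√2)*(-17)) - 18) = (1/(-6456) + 3973)/((1 - 17*I*√2) - 18) = (-1/6456 + 3973)/(-17 - 17*I*√2) = 25649687/(6456*(-17 - 17*I*√2))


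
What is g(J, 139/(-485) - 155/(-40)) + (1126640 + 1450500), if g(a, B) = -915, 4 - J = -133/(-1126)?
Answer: 2576225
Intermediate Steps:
J = 4371/1126 (J = 4 - (-133)/(-1126) = 4 - (-133)*(-1)/1126 = 4 - 1*133/1126 = 4 - 133/1126 = 4371/1126 ≈ 3.8819)
g(J, 139/(-485) - 155/(-40)) + (1126640 + 1450500) = -915 + (1126640 + 1450500) = -915 + 2577140 = 2576225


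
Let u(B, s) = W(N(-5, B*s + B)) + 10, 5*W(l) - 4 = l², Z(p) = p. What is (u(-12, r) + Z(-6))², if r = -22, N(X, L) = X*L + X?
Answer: 2560796862001/25 ≈ 1.0243e+11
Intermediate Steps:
N(X, L) = X + L*X (N(X, L) = L*X + X = X + L*X)
W(l) = ⅘ + l²/5
u(B, s) = 54/5 + (-5 - 5*B - 5*B*s)²/5 (u(B, s) = (⅘ + (-5*(1 + (B*s + B)))²/5) + 10 = (⅘ + (-5*(1 + (B + B*s)))²/5) + 10 = (⅘ + (-5*(1 + B + B*s))²/5) + 10 = (⅘ + (-5 - 5*B - 5*B*s)²/5) + 10 = 54/5 + (-5 - 5*B - 5*B*s)²/5)
(u(-12, r) + Z(-6))² = ((54/5 + 5*(1 - 12*(1 - 22))²) - 6)² = ((54/5 + 5*(1 - 12*(-21))²) - 6)² = ((54/5 + 5*(1 + 252)²) - 6)² = ((54/5 + 5*253²) - 6)² = ((54/5 + 5*64009) - 6)² = ((54/5 + 320045) - 6)² = (1600279/5 - 6)² = (1600249/5)² = 2560796862001/25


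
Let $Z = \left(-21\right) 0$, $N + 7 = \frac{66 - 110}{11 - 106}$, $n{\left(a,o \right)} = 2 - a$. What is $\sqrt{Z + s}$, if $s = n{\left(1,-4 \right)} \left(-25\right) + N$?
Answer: $\frac{2 i \sqrt{71155}}{95} \approx 5.6158 i$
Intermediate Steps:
$N = - \frac{621}{95}$ ($N = -7 + \frac{66 - 110}{11 - 106} = -7 - \frac{44}{-95} = -7 - - \frac{44}{95} = -7 + \frac{44}{95} = - \frac{621}{95} \approx -6.5368$)
$s = - \frac{2996}{95}$ ($s = \left(2 - 1\right) \left(-25\right) - \frac{621}{95} = 1 \left(-25\right) - \frac{621}{95} = -25 - \frac{621}{95} = - \frac{2996}{95} \approx -31.537$)
$Z = 0$
$\sqrt{Z + s} = \sqrt{0 - \frac{2996}{95}} = \sqrt{- \frac{2996}{95}} = \frac{2 i \sqrt{71155}}{95}$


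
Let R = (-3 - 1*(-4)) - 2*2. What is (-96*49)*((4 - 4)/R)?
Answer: 0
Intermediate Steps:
R = -3 (R = (-3 + 4) - 4 = 1 - 4 = -3)
(-96*49)*((4 - 4)/R) = (-96*49)*((4 - 4)/(-3)) = -0*(-1)/3 = -4704*0 = 0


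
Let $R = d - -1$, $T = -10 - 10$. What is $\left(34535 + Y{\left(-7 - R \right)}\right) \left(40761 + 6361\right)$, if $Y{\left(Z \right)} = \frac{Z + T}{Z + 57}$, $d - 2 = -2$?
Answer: $\frac{11391319402}{7} \approx 1.6273 \cdot 10^{9}$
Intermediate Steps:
$d = 0$ ($d = 2 - 2 = 0$)
$T = -20$
$R = 1$ ($R = 0 - -1 = 0 + 1 = 1$)
$Y{\left(Z \right)} = \frac{-20 + Z}{57 + Z}$ ($Y{\left(Z \right)} = \frac{Z - 20}{Z + 57} = \frac{-20 + Z}{57 + Z}$)
$\left(34535 + Y{\left(-7 - R \right)}\right) \left(40761 + 6361\right) = \left(34535 + \frac{-20 - 8}{57 - 8}\right) \left(40761 + 6361\right) = \left(34535 + \frac{-20 - 8}{57 - 8}\right) 47122 = \left(34535 + \frac{1}{49} \left(-28\right)\right) 47122 = \left(34535 - \frac{4}{7}\right) 47122 = \frac{241741}{7} \cdot 47122 = \frac{11391319402}{7}$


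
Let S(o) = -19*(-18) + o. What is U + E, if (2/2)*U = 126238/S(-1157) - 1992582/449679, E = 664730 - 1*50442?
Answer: 75023675504316/122162795 ≈ 6.1413e+5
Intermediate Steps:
S(o) = 342 + o
E = 614288 (E = 664730 - 50442 = 614288)
U = -19463510644/122162795 (U = 126238/(342 - 1157) - 1992582/449679 = 126238/(-815) - 1992582*1/449679 = 126238*(-1/815) - 664194/149893 = -126238/815 - 664194/149893 = -19463510644/122162795 ≈ -159.32)
U + E = -19463510644/122162795 + 614288 = 75023675504316/122162795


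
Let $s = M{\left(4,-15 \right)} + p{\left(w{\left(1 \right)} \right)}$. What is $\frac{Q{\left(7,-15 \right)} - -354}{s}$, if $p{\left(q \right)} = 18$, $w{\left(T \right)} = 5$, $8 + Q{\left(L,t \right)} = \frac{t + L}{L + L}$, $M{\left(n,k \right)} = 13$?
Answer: $\frac{78}{7} \approx 11.143$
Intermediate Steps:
$Q{\left(L,t \right)} = -8 + \frac{L + t}{2 L}$ ($Q{\left(L,t \right)} = -8 + \frac{t + L}{L + L} = -8 + \frac{L + t}{2 L}$)
$s = 31$ ($s = 13 + 18 = 31$)
$\frac{Q{\left(7,-15 \right)} - -354}{s} = \frac{\frac{-15 - 105}{2 \cdot 7} - -354}{31} = \left(\frac{1}{2} \cdot \frac{1}{7} \left(-15 - 105\right) + 354\right) \frac{1}{31} = \left(\frac{1}{2} \cdot \frac{1}{7} \left(-120\right) + 354\right) \frac{1}{31} = \left(- \frac{60}{7} + 354\right) \frac{1}{31} = \frac{2418}{7} \cdot \frac{1}{31} = \frac{78}{7}$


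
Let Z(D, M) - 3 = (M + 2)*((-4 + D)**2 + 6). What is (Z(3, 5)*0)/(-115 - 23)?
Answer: 0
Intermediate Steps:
Z(D, M) = 3 + (2 + M)*(6 + (-4 + D)**2) (Z(D, M) = 3 + (M + 2)*((-4 + D)**2 + 6) = 3 + (2 + M)*(6 + (-4 + D)**2))
(Z(3, 5)*0)/(-115 - 23) = ((15 + 2*(-4 + 3)**2 + 6*5 + 5*(-4 + 3)**2)*0)/(-115 - 23) = ((15 + 2*(-1)**2 + 30 + 5*(-1)**2)*0)/(-138) = ((15 + 2*1 + 30 + 5*1)*0)*(-1/138) = ((15 + 2 + 30 + 5)*0)*(-1/138) = (52*0)*(-1/138) = 0*(-1/138) = 0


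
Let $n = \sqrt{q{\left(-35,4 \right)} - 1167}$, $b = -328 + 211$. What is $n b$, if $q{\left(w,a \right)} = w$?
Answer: $- 117 i \sqrt{1202} \approx - 4056.4 i$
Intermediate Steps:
$b = -117$
$n = i \sqrt{1202}$ ($n = \sqrt{-35 - 1167} = \sqrt{-1202} = i \sqrt{1202} \approx 34.67 i$)
$n b = i \sqrt{1202} \left(-117\right) = - 117 i \sqrt{1202}$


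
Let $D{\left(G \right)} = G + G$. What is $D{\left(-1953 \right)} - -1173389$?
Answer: $1169483$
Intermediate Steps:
$D{\left(G \right)} = 2 G$
$D{\left(-1953 \right)} - -1173389 = 2 \left(-1953\right) - -1173389 = -3906 + 1173389 = 1169483$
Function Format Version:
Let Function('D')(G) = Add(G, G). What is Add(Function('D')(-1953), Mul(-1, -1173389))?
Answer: 1169483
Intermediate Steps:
Function('D')(G) = Mul(2, G)
Add(Function('D')(-1953), Mul(-1, -1173389)) = Add(Mul(2, -1953), Mul(-1, -1173389)) = Add(-3906, 1173389) = 1169483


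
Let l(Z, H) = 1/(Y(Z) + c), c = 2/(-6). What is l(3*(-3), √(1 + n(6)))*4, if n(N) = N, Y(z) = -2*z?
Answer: 12/53 ≈ 0.22642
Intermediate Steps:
c = -⅓ (c = 2*(-⅙) = -⅓ ≈ -0.33333)
l(Z, H) = 1/(-⅓ - 2*Z) (l(Z, H) = 1/(-2*Z - ⅓) = 1/(-⅓ - 2*Z))
l(3*(-3), √(1 + n(6)))*4 = -3/(1 + 6*(3*(-3)))*4 = -3/(1 + 6*(-9))*4 = -3/(1 - 54)*4 = -3/(-53)*4 = -3*(-1/53)*4 = (3/53)*4 = 12/53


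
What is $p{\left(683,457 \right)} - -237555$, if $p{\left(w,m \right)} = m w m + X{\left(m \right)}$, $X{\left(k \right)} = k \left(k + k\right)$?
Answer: $143299120$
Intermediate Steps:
$X{\left(k \right)} = 2 k^{2}$ ($X{\left(k \right)} = k 2 k = 2 k^{2}$)
$p{\left(w,m \right)} = 2 m^{2} + w m^{2}$ ($p{\left(w,m \right)} = m w m + 2 m^{2} = w m^{2} + 2 m^{2} = 2 m^{2} + w m^{2}$)
$p{\left(683,457 \right)} - -237555 = 457^{2} \left(2 + 683\right) - -237555 = 208849 \cdot 685 + 237555 = 143061565 + 237555 = 143299120$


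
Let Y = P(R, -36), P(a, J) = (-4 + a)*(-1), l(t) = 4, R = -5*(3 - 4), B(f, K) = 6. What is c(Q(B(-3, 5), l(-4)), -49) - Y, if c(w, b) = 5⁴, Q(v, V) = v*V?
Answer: 626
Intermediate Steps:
R = 5 (R = -5*(-1) = 5)
Q(v, V) = V*v
P(a, J) = 4 - a
Y = -1 (Y = 4 - 1*5 = 4 - 5 = -1)
c(w, b) = 625
c(Q(B(-3, 5), l(-4)), -49) - Y = 625 - 1*(-1) = 625 + 1 = 626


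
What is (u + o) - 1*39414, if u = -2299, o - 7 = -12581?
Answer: -54287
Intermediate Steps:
o = -12574 (o = 7 - 12581 = -12574)
(u + o) - 1*39414 = (-2299 - 12574) - 1*39414 = -14873 - 39414 = -54287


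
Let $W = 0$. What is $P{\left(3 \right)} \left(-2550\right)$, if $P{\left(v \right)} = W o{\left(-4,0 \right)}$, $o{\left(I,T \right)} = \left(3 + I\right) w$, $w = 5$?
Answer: $0$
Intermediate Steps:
$o{\left(I,T \right)} = 15 + 5 I$ ($o{\left(I,T \right)} = \left(3 + I\right) 5 = 15 + 5 I$)
$P{\left(v \right)} = 0$ ($P{\left(v \right)} = 0 \left(15 + 5 \left(-4\right)\right) = 0 \left(15 - 20\right) = 0 \left(-5\right) = 0$)
$P{\left(3 \right)} \left(-2550\right) = 0 \left(-2550\right) = 0$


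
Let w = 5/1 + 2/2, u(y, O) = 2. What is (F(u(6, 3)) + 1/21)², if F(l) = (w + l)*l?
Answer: 113569/441 ≈ 257.53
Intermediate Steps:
w = 6 (w = 5*1 + 2*(½) = 5 + 1 = 6)
F(l) = l*(6 + l) (F(l) = (6 + l)*l = l*(6 + l))
(F(u(6, 3)) + 1/21)² = (2*(6 + 2) + 1/21)² = (2*8 + 1/21)² = (16 + 1/21)² = (337/21)² = 113569/441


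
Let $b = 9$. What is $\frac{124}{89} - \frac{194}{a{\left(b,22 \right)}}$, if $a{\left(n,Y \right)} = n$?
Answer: $- \frac{16150}{801} \approx -20.162$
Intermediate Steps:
$\frac{124}{89} - \frac{194}{a{\left(b,22 \right)}} = \frac{124}{89} - \frac{194}{9} = - \frac{16150}{801}$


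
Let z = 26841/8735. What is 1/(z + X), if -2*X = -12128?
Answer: 8735/52995881 ≈ 0.00016482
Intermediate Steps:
X = 6064 (X = -½*(-12128) = 6064)
z = 26841/8735 (z = 26841*(1/8735) = 26841/8735 ≈ 3.0728)
1/(z + X) = 1/(26841/8735 + 6064) = 1/(52995881/8735) = 8735/52995881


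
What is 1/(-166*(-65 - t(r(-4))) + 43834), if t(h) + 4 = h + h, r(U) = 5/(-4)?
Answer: 1/53545 ≈ 1.8676e-5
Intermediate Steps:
r(U) = -5/4 (r(U) = 5*(-1/4) = -5/4)
t(h) = -4 + 2*h (t(h) = -4 + (h + h) = -4 + 2*h)
1/(-166*(-65 - t(r(-4))) + 43834) = 1/(-166*(-65 - (-4 + 2*(-5/4))) + 43834) = 1/(-166*(-65 - (-4 - 5/2)) + 43834) = 1/(-166*(-65 - 1*(-13/2)) + 43834) = 1/(-166*(-65 + 13/2) + 43834) = 1/(-166*(-117/2) + 43834) = 1/(9711 + 43834) = 1/53545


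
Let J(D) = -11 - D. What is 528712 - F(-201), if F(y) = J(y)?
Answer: 528522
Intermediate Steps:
F(y) = -11 - y
528712 - F(-201) = 528712 - (-11 - 1*(-201)) = 528712 - (-11 + 201) = 528712 - 1*190 = 528712 - 190 = 528522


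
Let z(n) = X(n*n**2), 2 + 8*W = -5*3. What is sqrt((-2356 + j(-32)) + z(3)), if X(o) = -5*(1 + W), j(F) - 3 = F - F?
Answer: I*sqrt(37558)/4 ≈ 48.45*I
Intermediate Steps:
W = -17/8 (W = -1/4 + (-5*3)/8 = -1/4 + (1/8)*(-15) = -1/4 - 15/8 = -17/8 ≈ -2.1250)
j(F) = 3 (j(F) = 3 + (F - F) = 3 + 0 = 3)
X(o) = 45/8 (X(o) = -5*(1 - 17/8) = -5*(-9/8) = 45/8)
z(n) = 45/8
sqrt((-2356 + j(-32)) + z(3)) = sqrt((-2356 + 3) + 45/8) = sqrt(-2353 + 45/8) = sqrt(-18779/8) = I*sqrt(37558)/4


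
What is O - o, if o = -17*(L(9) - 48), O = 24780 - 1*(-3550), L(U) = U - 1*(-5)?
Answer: 27752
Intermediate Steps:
L(U) = 5 + U (L(U) = U + 5 = 5 + U)
O = 28330 (O = 24780 + 3550 = 28330)
o = 578 (o = -17*((5 + 9) - 48) = -17*(14 - 48) = -17*(-34) = 578)
O - o = 28330 - 1*578 = 28330 - 578 = 27752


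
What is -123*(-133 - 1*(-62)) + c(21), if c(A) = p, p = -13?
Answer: 8720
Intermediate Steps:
c(A) = -13
-123*(-133 - 1*(-62)) + c(21) = -123*(-133 - 1*(-62)) - 13 = -123*(-133 + 62) - 13 = -123*(-71) - 13 = 8733 - 13 = 8720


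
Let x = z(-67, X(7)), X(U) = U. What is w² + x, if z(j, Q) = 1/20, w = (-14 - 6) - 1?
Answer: 8821/20 ≈ 441.05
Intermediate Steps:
w = -21 (w = -20 - 1 = -21)
z(j, Q) = 1/20
x = 1/20 ≈ 0.050000
w² + x = (-21)² + 1/20 = 441 + 1/20 = 8821/20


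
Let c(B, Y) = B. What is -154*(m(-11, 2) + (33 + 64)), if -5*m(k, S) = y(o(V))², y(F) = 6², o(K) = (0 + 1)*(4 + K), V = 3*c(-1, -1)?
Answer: 124894/5 ≈ 24979.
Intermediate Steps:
V = -3 (V = 3*(-1) = -3)
o(K) = 4 + K (o(K) = 1*(4 + K) = 4 + K)
y(F) = 36
m(k, S) = -1296/5 (m(k, S) = -⅕*36² = -⅕*1296 = -1296/5)
-154*(m(-11, 2) + (33 + 64)) = -154*(-1296/5 + (33 + 64)) = -154*(-1296/5 + 97) = -154*(-811/5) = 124894/5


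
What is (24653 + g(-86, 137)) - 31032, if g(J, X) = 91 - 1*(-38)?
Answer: -6250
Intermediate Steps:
g(J, X) = 129 (g(J, X) = 91 + 38 = 129)
(24653 + g(-86, 137)) - 31032 = (24653 + 129) - 31032 = 24782 - 31032 = -6250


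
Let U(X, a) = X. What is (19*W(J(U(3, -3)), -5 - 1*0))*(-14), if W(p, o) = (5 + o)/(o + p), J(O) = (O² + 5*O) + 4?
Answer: 0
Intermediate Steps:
J(O) = 4 + O² + 5*O
W(p, o) = (5 + o)/(o + p)
(19*W(J(U(3, -3)), -5 - 1*0))*(-14) = (19*((5 + (-5 - 1*0))/((-5 - 1*0) + (4 + 3² + 5*3))))*(-14) = (19*((5 + (-5 + 0))/((-5 + 0) + (4 + 9 + 15))))*(-14) = (19*((5 - 5)/(-5 + 28)))*(-14) = (19*(0/23))*(-14) = (19*((1/23)*0))*(-14) = (19*0)*(-14) = 0*(-14) = 0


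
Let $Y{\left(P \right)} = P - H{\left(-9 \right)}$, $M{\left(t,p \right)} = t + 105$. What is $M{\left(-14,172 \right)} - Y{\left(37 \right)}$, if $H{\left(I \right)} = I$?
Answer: $45$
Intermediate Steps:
$M{\left(t,p \right)} = 105 + t$
$Y{\left(P \right)} = 9 + P$ ($Y{\left(P \right)} = P - -9 = P + 9 = 9 + P$)
$M{\left(-14,172 \right)} - Y{\left(37 \right)} = \left(105 - 14\right) - \left(9 + 37\right) = 91 - 46 = 45$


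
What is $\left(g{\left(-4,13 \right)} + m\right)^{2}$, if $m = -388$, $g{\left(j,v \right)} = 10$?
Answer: $142884$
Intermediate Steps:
$\left(g{\left(-4,13 \right)} + m\right)^{2} = \left(10 - 388\right)^{2} = \left(-378\right)^{2} = 142884$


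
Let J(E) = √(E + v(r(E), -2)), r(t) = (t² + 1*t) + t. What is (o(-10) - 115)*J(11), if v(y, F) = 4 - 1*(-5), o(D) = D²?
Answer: -30*√5 ≈ -67.082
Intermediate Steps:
r(t) = t² + 2*t (r(t) = (t² + t) + t = (t + t²) + t = t² + 2*t)
v(y, F) = 9 (v(y, F) = 4 + 5 = 9)
J(E) = √(9 + E) (J(E) = √(E + 9) = √(9 + E))
(o(-10) - 115)*J(11) = ((-10)² - 115)*√(9 + 11) = (100 - 115)*√20 = -30*√5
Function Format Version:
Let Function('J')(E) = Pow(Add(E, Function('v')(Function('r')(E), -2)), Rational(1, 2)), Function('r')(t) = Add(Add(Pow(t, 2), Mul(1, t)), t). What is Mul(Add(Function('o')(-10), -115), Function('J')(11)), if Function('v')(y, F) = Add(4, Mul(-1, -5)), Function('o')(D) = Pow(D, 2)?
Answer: Mul(-30, Pow(5, Rational(1, 2))) ≈ -67.082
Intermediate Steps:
Function('r')(t) = Add(Pow(t, 2), Mul(2, t)) (Function('r')(t) = Add(Add(Pow(t, 2), t), t) = Add(Add(t, Pow(t, 2)), t) = Add(Pow(t, 2), Mul(2, t)))
Function('v')(y, F) = 9 (Function('v')(y, F) = Add(4, 5) = 9)
Function('J')(E) = Pow(Add(9, E), Rational(1, 2)) (Function('J')(E) = Pow(Add(E, 9), Rational(1, 2)) = Pow(Add(9, E), Rational(1, 2)))
Mul(Add(Function('o')(-10), -115), Function('J')(11)) = Mul(Add(Pow(-10, 2), -115), Pow(Add(9, 11), Rational(1, 2))) = Mul(Add(100, -115), Pow(20, Rational(1, 2))) = Mul(-15, Mul(2, Pow(5, Rational(1, 2)))) = Mul(-30, Pow(5, Rational(1, 2)))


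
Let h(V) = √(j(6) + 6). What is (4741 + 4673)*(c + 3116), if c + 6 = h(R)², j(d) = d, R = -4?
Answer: 29390508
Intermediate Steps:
h(V) = 2*√3 (h(V) = √(6 + 6) = √12 = 2*√3)
c = 6 (c = -6 + (2*√3)² = -6 + 12 = 6)
(4741 + 4673)*(c + 3116) = (4741 + 4673)*(6 + 3116) = 9414*3122 = 29390508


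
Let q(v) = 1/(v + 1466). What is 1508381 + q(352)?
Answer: 2742236659/1818 ≈ 1.5084e+6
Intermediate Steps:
q(v) = 1/(1466 + v)
1508381 + q(352) = 1508381 + 1/(1466 + 352) = 1508381 + 1/1818 = 2742236659/1818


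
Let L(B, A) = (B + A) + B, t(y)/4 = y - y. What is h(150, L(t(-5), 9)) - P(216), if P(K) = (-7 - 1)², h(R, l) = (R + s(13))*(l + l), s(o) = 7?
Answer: 2762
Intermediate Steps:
t(y) = 0 (t(y) = 4*(y - y) = 4*0 = 0)
L(B, A) = A + 2*B (L(B, A) = (A + B) + B = A + 2*B)
h(R, l) = 2*l*(7 + R) (h(R, l) = (R + 7)*(l + l) = (7 + R)*(2*l) = 2*l*(7 + R))
P(K) = 64 (P(K) = (-8)² = 64)
h(150, L(t(-5), 9)) - P(216) = 2*(9 + 2*0)*(7 + 150) - 1*64 = 2*(9 + 0)*157 - 64 = 2*9*157 - 64 = 2826 - 64 = 2762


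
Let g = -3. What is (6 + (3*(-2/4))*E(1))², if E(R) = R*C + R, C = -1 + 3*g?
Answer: 1521/4 ≈ 380.25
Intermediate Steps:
C = -10 (C = -1 + 3*(-3) = -1 - 9 = -10)
E(R) = -9*R (E(R) = R*(-10) + R = -10*R + R = -9*R)
(6 + (3*(-2/4))*E(1))² = (6 + (3*(-2/4))*(-9*1))² = (6 + (3*(-2*¼))*(-9))² = (6 + (3*(-½))*(-9))² = (6 - 3/2*(-9))² = (6 + 27/2)² = (39/2)² = 1521/4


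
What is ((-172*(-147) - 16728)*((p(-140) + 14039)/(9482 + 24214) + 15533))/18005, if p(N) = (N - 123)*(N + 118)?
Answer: 28707562493/3889080 ≈ 7381.6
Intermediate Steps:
p(N) = (-123 + N)*(118 + N)
((-172*(-147) - 16728)*((p(-140) + 14039)/(9482 + 24214) + 15533))/18005 = ((-172*(-147) - 16728)*(((-14514 + (-140)**2 - 5*(-140)) + 14039)/(9482 + 24214) + 15533))/18005 = ((25284 - 16728)*(((-14514 + 19600 + 700) + 14039)/33696 + 15533))*(1/18005) = (8556*((5786 + 14039)*(1/33696) + 15533))*(1/18005) = (8556*(19825*(1/33696) + 15533))*(1/18005) = (8556*(1525/2592 + 15533))*(1/18005) = (8556*(40263061/2592))*(1/18005) = (28707562493/216)*(1/18005) = 28707562493/3889080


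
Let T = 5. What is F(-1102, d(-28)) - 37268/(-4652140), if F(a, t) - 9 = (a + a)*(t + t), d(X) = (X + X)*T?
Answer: 1435474795032/1163035 ≈ 1.2342e+6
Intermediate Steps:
d(X) = 10*X (d(X) = (X + X)*5 = (2*X)*5 = 10*X)
F(a, t) = 9 + 4*a*t (F(a, t) = 9 + (a + a)*(t + t) = 9 + (2*a)*(2*t) = 9 + 4*a*t)
F(-1102, d(-28)) - 37268/(-4652140) = (9 + 4*(-1102)*(10*(-28))) - 37268/(-4652140) = (9 + 4*(-1102)*(-280)) - 37268*(-1/4652140) = (9 + 1234240) + 9317/1163035 = 1234249 + 9317/1163035 = 1435474795032/1163035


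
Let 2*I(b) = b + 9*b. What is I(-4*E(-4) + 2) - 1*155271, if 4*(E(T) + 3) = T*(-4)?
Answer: -155281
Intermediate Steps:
E(T) = -3 - T (E(T) = -3 + (T*(-4))/4 = -3 + (-4*T)/4 = -3 - T)
I(b) = 5*b (I(b) = (b + 9*b)/2 = (10*b)/2 = 5*b)
I(-4*E(-4) + 2) - 1*155271 = 5*(-4*(-3 - 1*(-4)) + 2) - 1*155271 = 5*(-4*(-3 + 4) + 2) - 155271 = 5*(-4*1 + 2) - 155271 = 5*(-4 + 2) - 155271 = 5*(-2) - 155271 = -10 - 155271 = -155281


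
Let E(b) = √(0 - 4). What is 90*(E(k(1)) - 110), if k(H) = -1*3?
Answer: -9900 + 180*I ≈ -9900.0 + 180.0*I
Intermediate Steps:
k(H) = -3
E(b) = 2*I (E(b) = √(-4) = 2*I)
90*(E(k(1)) - 110) = 90*(2*I - 110) = 90*(-110 + 2*I) = -9900 + 180*I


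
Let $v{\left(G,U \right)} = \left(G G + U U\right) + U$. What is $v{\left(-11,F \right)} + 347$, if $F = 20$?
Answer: $888$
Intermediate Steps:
$v{\left(G,U \right)} = U + G^{2} + U^{2}$ ($v{\left(G,U \right)} = \left(G^{2} + U^{2}\right) + U = U + G^{2} + U^{2}$)
$v{\left(-11,F \right)} + 347 = \left(20 + \left(-11\right)^{2} + 20^{2}\right) + 347 = \left(20 + 121 + 400\right) + 347 = 541 + 347 = 888$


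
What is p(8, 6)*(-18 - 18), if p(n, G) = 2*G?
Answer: -432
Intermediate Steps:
p(8, 6)*(-18 - 18) = (2*6)*(-18 - 18) = 12*(-36) = -432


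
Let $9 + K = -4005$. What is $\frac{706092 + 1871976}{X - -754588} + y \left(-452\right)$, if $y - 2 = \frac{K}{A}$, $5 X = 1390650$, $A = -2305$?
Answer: $- \frac{2009820943862}{1190207495} \approx -1688.6$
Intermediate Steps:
$X = 278130$ ($X = \frac{1}{5} \cdot 1390650 = 278130$)
$K = -4014$ ($K = -9 - 4005 = -4014$)
$y = \frac{8624}{2305}$ ($y = 2 - \frac{4014}{-2305} = 2 - - \frac{4014}{2305} = 2 + \frac{4014}{2305} = \frac{8624}{2305} \approx 3.7414$)
$\frac{706092 + 1871976}{X - -754588} + y \left(-452\right) = \frac{706092 + 1871976}{278130 - -754588} + \frac{8624}{2305} \left(-452\right) = \frac{2578068}{278130 + 754588} - \frac{3898048}{2305} = \frac{2578068}{1032718} - \frac{3898048}{2305} = 2578068 \cdot \frac{1}{1032718} - \frac{3898048}{2305} = \frac{1289034}{516359} - \frac{3898048}{2305} = - \frac{2009820943862}{1190207495}$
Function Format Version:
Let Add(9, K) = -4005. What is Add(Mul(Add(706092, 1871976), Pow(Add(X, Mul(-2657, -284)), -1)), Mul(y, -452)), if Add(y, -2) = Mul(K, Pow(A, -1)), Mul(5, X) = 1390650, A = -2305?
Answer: Rational(-2009820943862, 1190207495) ≈ -1688.6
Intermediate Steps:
X = 278130 (X = Mul(Rational(1, 5), 1390650) = 278130)
K = -4014 (K = Add(-9, -4005) = -4014)
y = Rational(8624, 2305) (y = Add(2, Mul(-4014, Pow(-2305, -1))) = Add(2, Mul(-4014, Rational(-1, 2305))) = Add(2, Rational(4014, 2305)) = Rational(8624, 2305) ≈ 3.7414)
Add(Mul(Add(706092, 1871976), Pow(Add(X, Mul(-2657, -284)), -1)), Mul(y, -452)) = Add(Mul(Add(706092, 1871976), Pow(Add(278130, Mul(-2657, -284)), -1)), Mul(Rational(8624, 2305), -452)) = Add(Mul(2578068, Pow(Add(278130, 754588), -1)), Rational(-3898048, 2305)) = Add(Mul(2578068, Pow(1032718, -1)), Rational(-3898048, 2305)) = Add(Mul(2578068, Rational(1, 1032718)), Rational(-3898048, 2305)) = Add(Rational(1289034, 516359), Rational(-3898048, 2305)) = Rational(-2009820943862, 1190207495)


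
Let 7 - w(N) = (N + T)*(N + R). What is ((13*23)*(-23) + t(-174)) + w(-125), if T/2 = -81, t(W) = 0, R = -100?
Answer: -71445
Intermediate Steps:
T = -162 (T = 2*(-81) = -162)
w(N) = 7 - (-162 + N)*(-100 + N) (w(N) = 7 - (N - 162)*(N - 100) = 7 - (-162 + N)*(-100 + N))
((13*23)*(-23) + t(-174)) + w(-125) = ((13*23)*(-23) + 0) + (-16193 - 1*(-125)**2 + 262*(-125)) = (299*(-23) + 0) + (-16193 - 1*15625 - 32750) = (-6877 + 0) + (-16193 - 15625 - 32750) = -6877 - 64568 = -71445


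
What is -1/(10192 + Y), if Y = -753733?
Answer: 1/743541 ≈ 1.3449e-6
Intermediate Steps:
-1/(10192 + Y) = -1/(10192 - 753733) = -1/(-743541) = -1*(-1/743541) = 1/743541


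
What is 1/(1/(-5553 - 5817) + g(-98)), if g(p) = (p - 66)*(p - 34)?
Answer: 11370/246137759 ≈ 4.6194e-5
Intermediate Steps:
g(p) = (-66 + p)*(-34 + p)
1/(1/(-5553 - 5817) + g(-98)) = 1/(1/(-5553 - 5817) + (2244 + (-98)² - 100*(-98))) = 1/(1/(-11370) + (2244 + 9604 + 9800)) = 1/(-1/11370 + 21648) = 1/(246137759/11370) = 11370/246137759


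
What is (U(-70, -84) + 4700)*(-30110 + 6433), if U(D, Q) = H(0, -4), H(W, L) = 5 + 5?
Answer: -111518670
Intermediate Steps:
H(W, L) = 10
U(D, Q) = 10
(U(-70, -84) + 4700)*(-30110 + 6433) = (10 + 4700)*(-30110 + 6433) = 4710*(-23677) = -111518670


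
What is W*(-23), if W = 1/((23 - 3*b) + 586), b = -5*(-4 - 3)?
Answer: -23/504 ≈ -0.045635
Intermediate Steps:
b = 35 (b = -5*(-7) = 35)
W = 1/504 (W = 1/((23 - 3*35) + 586) = 1/((23 - 105) + 586) = 1/(-82 + 586) = 1/504 ≈ 0.0019841)
W*(-23) = (1/504)*(-23) = -23/504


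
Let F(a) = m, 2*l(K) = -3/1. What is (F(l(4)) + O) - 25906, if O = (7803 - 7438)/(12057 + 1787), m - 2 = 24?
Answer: -358282355/13844 ≈ -25880.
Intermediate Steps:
l(K) = -3/2 (l(K) = (-3/1)/2 = (-3*1)/2 = (½)*(-3) = -3/2)
m = 26 (m = 2 + 24 = 26)
F(a) = 26
O = 365/13844 ≈ 0.026365
(F(l(4)) + O) - 25906 = (26 + 365/13844) - 25906 = 360309/13844 - 25906 = -358282355/13844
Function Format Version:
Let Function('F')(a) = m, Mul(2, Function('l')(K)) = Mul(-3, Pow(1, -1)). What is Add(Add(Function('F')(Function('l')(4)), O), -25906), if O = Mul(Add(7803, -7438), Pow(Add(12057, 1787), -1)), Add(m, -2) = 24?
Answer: Rational(-358282355, 13844) ≈ -25880.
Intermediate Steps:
Function('l')(K) = Rational(-3, 2) (Function('l')(K) = Mul(Rational(1, 2), Mul(-3, Pow(1, -1))) = Mul(Rational(1, 2), Mul(-3, 1)) = Mul(Rational(1, 2), -3) = Rational(-3, 2))
m = 26 (m = Add(2, 24) = 26)
Function('F')(a) = 26
O = Rational(365, 13844) (O = Mul(365, Pow(13844, -1)) = Mul(365, Rational(1, 13844)) = Rational(365, 13844) ≈ 0.026365)
Add(Add(Function('F')(Function('l')(4)), O), -25906) = Add(Add(26, Rational(365, 13844)), -25906) = Add(Rational(360309, 13844), -25906) = Rational(-358282355, 13844)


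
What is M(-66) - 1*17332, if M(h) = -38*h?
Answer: -14824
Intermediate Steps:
M(-66) - 1*17332 = -38*(-66) - 1*17332 = 2508 - 17332 = -14824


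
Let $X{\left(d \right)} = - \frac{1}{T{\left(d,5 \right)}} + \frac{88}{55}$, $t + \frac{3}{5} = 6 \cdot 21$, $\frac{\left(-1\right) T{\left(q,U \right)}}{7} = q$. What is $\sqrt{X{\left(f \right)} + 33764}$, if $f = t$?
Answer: $\frac{\sqrt{16260940337565}}{21945} \approx 183.75$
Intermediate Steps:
$T{\left(q,U \right)} = - 7 q$
$t = \frac{627}{5}$ ($t = - \frac{3}{5} + 6 \cdot 21 = - \frac{3}{5} + 126 = \frac{627}{5} \approx 125.4$)
$f = \frac{627}{5} \approx 125.4$
$X{\left(d \right)} = \frac{8}{5} + \frac{1}{7 d}$ ($X{\left(d \right)} = - \frac{1}{\left(-7\right) d} + \frac{88}{55} = - \frac{-1}{7 d} + 88 \cdot \frac{1}{55} = \frac{1}{7 d} + \frac{8}{5} = \frac{8}{5} + \frac{1}{7 d}$)
$\sqrt{X{\left(f \right)} + 33764} = \sqrt{\frac{5 + 56 \cdot \frac{627}{5}}{35 \cdot \frac{627}{5}} + 33764} = \sqrt{\frac{1}{35} \cdot \frac{5}{627} \left(5 + \frac{35112}{5}\right) + 33764} = \sqrt{\frac{1}{35} \cdot \frac{5}{627} \cdot \frac{35137}{5} + 33764} = \sqrt{\frac{35137}{21945} + 33764} = \sqrt{\frac{740986117}{21945}} = \frac{\sqrt{16260940337565}}{21945}$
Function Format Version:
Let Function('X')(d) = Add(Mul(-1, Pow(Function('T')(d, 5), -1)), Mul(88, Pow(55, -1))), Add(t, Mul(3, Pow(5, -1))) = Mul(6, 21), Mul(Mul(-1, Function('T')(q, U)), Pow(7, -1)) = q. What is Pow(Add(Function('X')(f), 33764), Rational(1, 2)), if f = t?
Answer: Mul(Rational(1, 21945), Pow(16260940337565, Rational(1, 2))) ≈ 183.75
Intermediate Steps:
Function('T')(q, U) = Mul(-7, q)
t = Rational(627, 5) (t = Add(Rational(-3, 5), Mul(6, 21)) = Add(Rational(-3, 5), 126) = Rational(627, 5) ≈ 125.40)
f = Rational(627, 5) ≈ 125.40
Function('X')(d) = Add(Rational(8, 5), Mul(Rational(1, 7), Pow(d, -1))) (Function('X')(d) = Add(Mul(-1, Pow(Mul(-7, d), -1)), Mul(88, Pow(55, -1))) = Add(Mul(-1, Mul(Rational(-1, 7), Pow(d, -1))), Mul(88, Rational(1, 55))) = Add(Mul(Rational(1, 7), Pow(d, -1)), Rational(8, 5)) = Add(Rational(8, 5), Mul(Rational(1, 7), Pow(d, -1))))
Pow(Add(Function('X')(f), 33764), Rational(1, 2)) = Pow(Add(Mul(Rational(1, 35), Pow(Rational(627, 5), -1), Add(5, Mul(56, Rational(627, 5)))), 33764), Rational(1, 2)) = Pow(Add(Mul(Rational(1, 35), Rational(5, 627), Add(5, Rational(35112, 5))), 33764), Rational(1, 2)) = Pow(Add(Mul(Rational(1, 35), Rational(5, 627), Rational(35137, 5)), 33764), Rational(1, 2)) = Pow(Add(Rational(35137, 21945), 33764), Rational(1, 2)) = Pow(Rational(740986117, 21945), Rational(1, 2)) = Mul(Rational(1, 21945), Pow(16260940337565, Rational(1, 2)))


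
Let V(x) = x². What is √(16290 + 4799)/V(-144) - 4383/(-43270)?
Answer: 4383/43270 + √21089/20736 ≈ 0.10830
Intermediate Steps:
√(16290 + 4799)/V(-144) - 4383/(-43270) = √(16290 + 4799)/((-144)²) - 4383/(-43270) = √21089/20736 - 4383*(-1/43270) = √21089*(1/20736) + 4383/43270 = √21089/20736 + 4383/43270 = 4383/43270 + √21089/20736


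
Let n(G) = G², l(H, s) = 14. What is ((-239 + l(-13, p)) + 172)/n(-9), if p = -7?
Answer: -53/81 ≈ -0.65432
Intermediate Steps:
((-239 + l(-13, p)) + 172)/n(-9) = ((-239 + 14) + 172)/((-9)²) = (-225 + 172)/81 = -53*1/81 = -53/81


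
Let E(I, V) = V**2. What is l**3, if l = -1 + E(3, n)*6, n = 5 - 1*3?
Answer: 12167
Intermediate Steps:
n = 2 (n = 5 - 3 = 2)
l = 23 (l = -1 + 2**2*6 = -1 + 4*6 = -1 + 24 = 23)
l**3 = 23**3 = 12167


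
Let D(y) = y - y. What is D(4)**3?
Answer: 0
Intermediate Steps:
D(y) = 0
D(4)**3 = 0**3 = 0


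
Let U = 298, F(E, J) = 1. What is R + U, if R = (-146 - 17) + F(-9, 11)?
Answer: 136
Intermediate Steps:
R = -162 (R = (-146 - 17) + 1 = -163 + 1 = -162)
R + U = -162 + 298 = 136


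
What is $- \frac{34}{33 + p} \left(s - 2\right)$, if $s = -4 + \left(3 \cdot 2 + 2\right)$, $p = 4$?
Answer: $- \frac{68}{37} \approx -1.8378$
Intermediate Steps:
$s = 4$ ($s = -4 + \left(6 + 2\right) = -4 + 8 = 4$)
$- \frac{34}{33 + p} \left(s - 2\right) = - \frac{34}{33 + 4} \left(4 - 2\right) = - \frac{34}{37} \left(4 - 2\right) = \left(-34\right) \frac{1}{37} \cdot 2 = \left(- \frac{34}{37}\right) 2 = - \frac{68}{37}$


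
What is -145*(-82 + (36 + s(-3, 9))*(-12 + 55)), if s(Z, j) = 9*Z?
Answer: -44225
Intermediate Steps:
-145*(-82 + (36 + s(-3, 9))*(-12 + 55)) = -145*(-82 + (36 + 9*(-3))*(-12 + 55)) = -145*(-82 + (36 - 27)*43) = -145*(-82 + 9*43) = -145*(-82 + 387) = -145*305 = -44225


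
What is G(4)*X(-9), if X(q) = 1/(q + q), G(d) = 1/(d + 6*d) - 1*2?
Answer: 55/504 ≈ 0.10913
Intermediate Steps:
G(d) = -2 + 1/(7*d) (G(d) = 1/(7*d) - 2 = -2 + 1/(7*d))
X(q) = 1/(2*q)
G(4)*X(-9) = (-2 + (⅐)/4)*((½)/(-9)) = (-2 + (⅐)*(¼))*((½)*(-⅑)) = (-2 + 1/28)*(-1/18) = -55/28*(-1/18) = 55/504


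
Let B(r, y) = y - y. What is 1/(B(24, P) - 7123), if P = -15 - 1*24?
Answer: -1/7123 ≈ -0.00014039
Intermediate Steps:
P = -39 (P = -15 - 24 = -39)
B(r, y) = 0
1/(B(24, P) - 7123) = 1/(0 - 7123) = 1/(-7123) = -1/7123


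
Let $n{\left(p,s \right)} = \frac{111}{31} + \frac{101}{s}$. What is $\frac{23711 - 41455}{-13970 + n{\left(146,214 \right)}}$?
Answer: $\frac{117713696}{92650095} \approx 1.2705$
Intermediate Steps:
$n{\left(p,s \right)} = \frac{111}{31} + \frac{101}{s}$ ($n{\left(p,s \right)} = 111 \cdot \frac{1}{31} + \frac{101}{s} = \frac{111}{31} + \frac{101}{s}$)
$\frac{23711 - 41455}{-13970 + n{\left(146,214 \right)}} = \frac{23711 - 41455}{-13970 + \left(\frac{111}{31} + \frac{101}{214}\right)} = - \frac{17744}{-13970 + \left(\frac{111}{31} + 101 \cdot \frac{1}{214}\right)} = - \frac{17744}{-13970 + \left(\frac{111}{31} + \frac{101}{214}\right)} = - \frac{17744}{-13970 + \frac{26885}{6634}} = - \frac{17744}{- \frac{92650095}{6634}} = \left(-17744\right) \left(- \frac{6634}{92650095}\right) = \frac{117713696}{92650095}$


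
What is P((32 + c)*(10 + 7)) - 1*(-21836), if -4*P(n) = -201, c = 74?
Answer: 87545/4 ≈ 21886.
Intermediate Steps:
P(n) = 201/4 (P(n) = -1/4*(-201) = 201/4)
P((32 + c)*(10 + 7)) - 1*(-21836) = 201/4 - 1*(-21836) = 201/4 + 21836 = 87545/4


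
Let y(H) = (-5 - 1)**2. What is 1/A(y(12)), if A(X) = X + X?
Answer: 1/72 ≈ 0.013889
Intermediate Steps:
y(H) = 36 (y(H) = (-6)**2 = 36)
A(X) = 2*X
1/A(y(12)) = 1/(2*36) = 1/72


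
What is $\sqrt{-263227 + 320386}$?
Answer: $3 \sqrt{6351} \approx 239.08$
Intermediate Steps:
$\sqrt{-263227 + 320386} = \sqrt{57159} = 3 \sqrt{6351}$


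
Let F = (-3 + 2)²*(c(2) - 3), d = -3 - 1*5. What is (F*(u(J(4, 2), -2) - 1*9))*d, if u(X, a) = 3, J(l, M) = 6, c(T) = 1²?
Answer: -96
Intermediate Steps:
c(T) = 1
d = -8 (d = -3 - 5 = -8)
F = -2 (F = (-3 + 2)²*(1 - 3) = (-1)²*(-2) = 1*(-2) = -2)
(F*(u(J(4, 2), -2) - 1*9))*d = -2*(3 - 1*9)*(-8) = -2*(3 - 9)*(-8) = -2*(-6)*(-8) = 12*(-8) = -96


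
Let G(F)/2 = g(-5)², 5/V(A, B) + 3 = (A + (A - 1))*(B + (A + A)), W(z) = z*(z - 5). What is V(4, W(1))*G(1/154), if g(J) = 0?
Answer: 0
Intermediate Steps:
W(z) = z*(-5 + z)
V(A, B) = 5/(-3 + (-1 + 2*A)*(B + 2*A)) (V(A, B) = 5/(-3 + (A + (A - 1))*(B + (A + A))) = 5/(-3 + (A + (-1 + A))*(B + 2*A)) = 5/(-3 + (-1 + 2*A)*(B + 2*A)))
G(F) = 0 (G(F) = 2*0² = 2*0 = 0)
V(4, W(1))*G(1/154) = (5/(-3 - (-5 + 1) - 2*4 + 4*4² + 2*4*(1*(-5 + 1))))*0 = (5/(-3 - (-4) - 8 + 4*16 + 2*4*(1*(-4))))*0 = (5/(-3 - 1*(-4) - 8 + 64 + 2*4*(-4)))*0 = (5/(-3 + 4 - 8 + 64 - 32))*0 = (5/25)*0 = (5*(1/25))*0 = (⅕)*0 = 0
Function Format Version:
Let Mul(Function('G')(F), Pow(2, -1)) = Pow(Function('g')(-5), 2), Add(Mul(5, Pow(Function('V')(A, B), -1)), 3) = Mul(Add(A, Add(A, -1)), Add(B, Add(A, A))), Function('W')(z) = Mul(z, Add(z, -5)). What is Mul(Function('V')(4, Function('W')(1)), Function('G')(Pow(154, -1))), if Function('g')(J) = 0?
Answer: 0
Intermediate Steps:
Function('W')(z) = Mul(z, Add(-5, z))
Function('V')(A, B) = Mul(5, Pow(Add(-3, Mul(Add(-1, Mul(2, A)), Add(B, Mul(2, A)))), -1)) (Function('V')(A, B) = Mul(5, Pow(Add(-3, Mul(Add(A, Add(A, -1)), Add(B, Add(A, A)))), -1)) = Mul(5, Pow(Add(-3, Mul(Add(A, Add(-1, A)), Add(B, Mul(2, A)))), -1)) = Mul(5, Pow(Add(-3, Mul(Add(-1, Mul(2, A)), Add(B, Mul(2, A)))), -1)))
Function('G')(F) = 0 (Function('G')(F) = Mul(2, Pow(0, 2)) = Mul(2, 0) = 0)
Mul(Function('V')(4, Function('W')(1)), Function('G')(Pow(154, -1))) = Mul(Mul(5, Pow(Add(-3, Mul(-1, Mul(1, Add(-5, 1))), Mul(-2, 4), Mul(4, Pow(4, 2)), Mul(2, 4, Mul(1, Add(-5, 1)))), -1)), 0) = Mul(Mul(5, Pow(Add(-3, Mul(-1, Mul(1, -4)), -8, Mul(4, 16), Mul(2, 4, Mul(1, -4))), -1)), 0) = Mul(Mul(5, Pow(Add(-3, Mul(-1, -4), -8, 64, Mul(2, 4, -4)), -1)), 0) = Mul(Mul(5, Pow(Add(-3, 4, -8, 64, -32), -1)), 0) = Mul(Mul(5, Pow(25, -1)), 0) = Mul(Mul(5, Rational(1, 25)), 0) = Mul(Rational(1, 5), 0) = 0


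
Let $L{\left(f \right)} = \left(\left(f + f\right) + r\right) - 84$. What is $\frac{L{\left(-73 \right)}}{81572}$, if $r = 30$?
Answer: $- \frac{50}{20393} \approx -0.0024518$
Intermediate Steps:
$L{\left(f \right)} = -54 + 2 f$ ($L{\left(f \right)} = \left(\left(f + f\right) + 30\right) - 84 = \left(2 f + 30\right) - 84 = \left(30 + 2 f\right) - 84 = -54 + 2 f$)
$\frac{L{\left(-73 \right)}}{81572} = \frac{-54 + 2 \left(-73\right)}{81572} = \left(-54 - 146\right) \frac{1}{81572} = \left(-200\right) \frac{1}{81572} = - \frac{50}{20393}$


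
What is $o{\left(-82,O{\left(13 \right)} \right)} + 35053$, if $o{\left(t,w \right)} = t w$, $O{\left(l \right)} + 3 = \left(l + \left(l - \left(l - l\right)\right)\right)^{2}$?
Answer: $-20133$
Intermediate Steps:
$O{\left(l \right)} = -3 + 4 l^{2}$ ($O{\left(l \right)} = -3 + \left(l + \left(l - \left(l - l\right)\right)\right)^{2} = -3 + \left(l + \left(l - 0\right)\right)^{2} = -3 + \left(l + \left(l + 0\right)\right)^{2} = -3 + \left(l + l\right)^{2} = -3 + \left(2 l\right)^{2} = -3 + 4 l^{2}$)
$o{\left(-82,O{\left(13 \right)} \right)} + 35053 = - 82 \left(-3 + 4 \cdot 13^{2}\right) + 35053 = - 82 \left(-3 + 4 \cdot 169\right) + 35053 = - 82 \left(-3 + 676\right) + 35053 = \left(-82\right) 673 + 35053 = -55186 + 35053 = -20133$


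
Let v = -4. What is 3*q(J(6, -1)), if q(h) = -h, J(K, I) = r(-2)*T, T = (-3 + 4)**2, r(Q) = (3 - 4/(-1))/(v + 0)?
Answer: 21/4 ≈ 5.2500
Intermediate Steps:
r(Q) = -7/4 (r(Q) = (3 - 4/(-1))/(-4 + 0) = (3 - 4*(-1))/(-4) = (3 + 4)*(-1/4) = 7*(-1/4) = -7/4)
T = 1 (T = 1**2 = 1)
J(K, I) = -7/4 (J(K, I) = -7/4*1 = -7/4)
3*q(J(6, -1)) = 3*(-1*(-7/4)) = 3*(7/4) = 21/4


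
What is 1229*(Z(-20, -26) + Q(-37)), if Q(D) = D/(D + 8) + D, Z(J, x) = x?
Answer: -2199910/29 ≈ -75859.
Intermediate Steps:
Q(D) = D + D/(8 + D) (Q(D) = D/(8 + D) + D = D + D/(8 + D))
1229*(Z(-20, -26) + Q(-37)) = 1229*(-26 - 37*(9 - 37)/(8 - 37)) = 1229*(-26 - 37*(-28)/(-29)) = 1229*(-26 - 37*(-1/29)*(-28)) = 1229*(-26 - 1036/29) = 1229*(-1790/29) = -2199910/29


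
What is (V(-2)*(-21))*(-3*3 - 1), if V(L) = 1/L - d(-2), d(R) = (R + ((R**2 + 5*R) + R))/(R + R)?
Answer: -630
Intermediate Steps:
d(R) = (R**2 + 7*R)/(2*R) (d(R) = (R + (R**2 + 6*R))/((2*R)) = (R**2 + 7*R)*(1/(2*R)) = (R**2 + 7*R)/(2*R))
V(L) = -5/2 + 1/L (V(L) = 1/L - (7/2 + (1/2)*(-2)) = 1/L - (7/2 - 1) = 1/L - 1*5/2 = 1/L - 5/2 = -5/2 + 1/L)
(V(-2)*(-21))*(-3*3 - 1) = ((-5/2 + 1/(-2))*(-21))*(-3*3 - 1) = ((-5/2 - 1/2)*(-21))*(-9 - 1) = -3*(-21)*(-10) = 63*(-10) = -630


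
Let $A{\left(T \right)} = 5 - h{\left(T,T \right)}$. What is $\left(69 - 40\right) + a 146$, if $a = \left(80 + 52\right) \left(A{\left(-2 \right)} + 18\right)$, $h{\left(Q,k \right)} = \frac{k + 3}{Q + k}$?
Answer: $448103$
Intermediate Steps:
$h{\left(Q,k \right)} = \frac{3 + k}{Q + k}$
$A{\left(T \right)} = 5 - \frac{3 + T}{2 T}$ ($A{\left(T \right)} = 5 - \frac{3 + T}{T + T} = 5 - \frac{3 + T}{2 T}$)
$a = 3069$ ($a = \left(80 + 52\right) \left(\frac{3 \left(-1 + 3 \left(-2\right)\right)}{2 \left(-2\right)} + 18\right) = 132 \left(\frac{3}{2} \left(- \frac{1}{2}\right) \left(-1 - 6\right) + 18\right) = 132 \left(\frac{3}{2} \left(- \frac{1}{2}\right) \left(-7\right) + 18\right) = 132 \left(\frac{21}{4} + 18\right) = 132 \cdot \frac{93}{4} = 3069$)
$\left(69 - 40\right) + a 146 = \left(69 - 40\right) + 3069 \cdot 146 = 29 + 448074 = 448103$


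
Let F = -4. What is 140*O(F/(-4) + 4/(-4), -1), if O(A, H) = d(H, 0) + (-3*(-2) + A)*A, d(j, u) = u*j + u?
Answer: 0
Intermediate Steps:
d(j, u) = u + j*u (d(j, u) = j*u + u = u + j*u)
O(A, H) = A*(6 + A) (O(A, H) = 0*(1 + H) + (-3*(-2) + A)*A = 0 + (6 + A)*A = 0 + A*(6 + A) = A*(6 + A))
140*O(F/(-4) + 4/(-4), -1) = 140*((-4/(-4) + 4/(-4))*(6 + (-4/(-4) + 4/(-4)))) = 140*((-4*(-¼) + 4*(-¼))*(6 + (-4*(-¼) + 4*(-¼)))) = 140*((1 - 1)*(6 + (1 - 1))) = 140*(0*(6 + 0)) = 140*(0*6) = 140*0 = 0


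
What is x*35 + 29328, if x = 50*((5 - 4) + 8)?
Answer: 45078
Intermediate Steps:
x = 450 (x = 50*(1 + 8) = 50*9 = 450)
x*35 + 29328 = 450*35 + 29328 = 15750 + 29328 = 45078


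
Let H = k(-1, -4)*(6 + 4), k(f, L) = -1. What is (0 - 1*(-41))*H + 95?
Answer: -315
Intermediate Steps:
H = -10 (H = -(6 + 4) = -1*10 = -10)
(0 - 1*(-41))*H + 95 = (0 - 1*(-41))*(-10) + 95 = (0 + 41)*(-10) + 95 = 41*(-10) + 95 = -410 + 95 = -315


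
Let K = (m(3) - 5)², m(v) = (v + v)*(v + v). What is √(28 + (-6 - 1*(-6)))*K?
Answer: 1922*√7 ≈ 5085.1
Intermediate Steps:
m(v) = 4*v² (m(v) = (2*v)*(2*v) = 4*v²)
K = 961 (K = (4*3² - 5)² = (4*9 - 5)² = (36 - 5)² = 31² = 961)
√(28 + (-6 - 1*(-6)))*K = √(28 + (-6 - 1*(-6)))*961 = √(28 + (-6 + 6))*961 = √(28 + 0)*961 = √28*961 = (2*√7)*961 = 1922*√7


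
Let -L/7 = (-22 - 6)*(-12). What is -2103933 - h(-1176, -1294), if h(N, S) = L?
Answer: -2101581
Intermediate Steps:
L = -2352 (L = -7*(-22 - 6)*(-12) = -(-196)*(-12) = -7*336 = -2352)
h(N, S) = -2352
-2103933 - h(-1176, -1294) = -2103933 - 1*(-2352) = -2103933 + 2352 = -2101581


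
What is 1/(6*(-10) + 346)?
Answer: 1/286 ≈ 0.0034965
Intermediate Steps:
1/(6*(-10) + 346) = 1/(-60 + 346) = 1/286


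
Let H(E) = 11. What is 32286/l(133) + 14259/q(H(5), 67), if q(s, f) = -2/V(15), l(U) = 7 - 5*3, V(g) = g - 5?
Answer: -301323/4 ≈ -75331.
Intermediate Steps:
V(g) = -5 + g
l(U) = -8 (l(U) = 7 - 15 = -8)
q(s, f) = -1/5 (q(s, f) = -2/(-5 + 15) = -2/10 = -2*1/10 = -1/5)
32286/l(133) + 14259/q(H(5), 67) = 32286/(-8) + 14259/(-1/5) = 32286*(-1/8) + 14259*(-5) = -16143/4 - 71295 = -301323/4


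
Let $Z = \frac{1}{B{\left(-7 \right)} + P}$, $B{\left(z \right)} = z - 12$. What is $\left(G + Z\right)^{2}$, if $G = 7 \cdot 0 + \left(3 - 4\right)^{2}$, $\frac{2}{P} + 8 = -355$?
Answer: $\frac{42719296}{47596201} \approx 0.89754$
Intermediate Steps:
$P = - \frac{2}{363}$ ($P = \frac{2}{-8 - 355} = \frac{2}{-363} = 2 \left(- \frac{1}{363}\right) = - \frac{2}{363} \approx -0.0055096$)
$B{\left(z \right)} = -12 + z$ ($B{\left(z \right)} = z - 12 = -12 + z$)
$G = 1$ ($G = 0 + \left(-1\right)^{2} = 0 + 1 = 1$)
$Z = - \frac{363}{6899}$ ($Z = \frac{1}{\left(-12 - 7\right) - \frac{2}{363}} = \frac{1}{-19 - \frac{2}{363}} = \frac{1}{- \frac{6899}{363}} = - \frac{363}{6899} \approx -0.052616$)
$\left(G + Z\right)^{2} = \left(1 - \frac{363}{6899}\right)^{2} = \left(\frac{6536}{6899}\right)^{2} = \frac{42719296}{47596201}$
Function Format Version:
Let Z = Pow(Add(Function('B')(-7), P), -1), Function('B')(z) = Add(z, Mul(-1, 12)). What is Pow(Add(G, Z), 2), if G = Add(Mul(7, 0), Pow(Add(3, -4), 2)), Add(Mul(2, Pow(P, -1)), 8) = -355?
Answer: Rational(42719296, 47596201) ≈ 0.89754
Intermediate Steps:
P = Rational(-2, 363) (P = Mul(2, Pow(Add(-8, -355), -1)) = Mul(2, Pow(-363, -1)) = Mul(2, Rational(-1, 363)) = Rational(-2, 363) ≈ -0.0055096)
Function('B')(z) = Add(-12, z) (Function('B')(z) = Add(z, -12) = Add(-12, z))
G = 1 (G = Add(0, Pow(-1, 2)) = Add(0, 1) = 1)
Z = Rational(-363, 6899) (Z = Pow(Add(Add(-12, -7), Rational(-2, 363)), -1) = Pow(Add(-19, Rational(-2, 363)), -1) = Pow(Rational(-6899, 363), -1) = Rational(-363, 6899) ≈ -0.052616)
Pow(Add(G, Z), 2) = Pow(Add(1, Rational(-363, 6899)), 2) = Pow(Rational(6536, 6899), 2) = Rational(42719296, 47596201)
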